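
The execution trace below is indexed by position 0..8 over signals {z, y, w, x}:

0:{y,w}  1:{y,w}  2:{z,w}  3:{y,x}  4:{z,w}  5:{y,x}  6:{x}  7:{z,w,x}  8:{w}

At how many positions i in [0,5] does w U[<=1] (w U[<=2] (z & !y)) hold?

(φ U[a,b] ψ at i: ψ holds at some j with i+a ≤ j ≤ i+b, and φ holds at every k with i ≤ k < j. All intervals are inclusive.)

4

Evaluate at each i in [0,5]:
  i=0: ✓ (rhs at j=0)
  i=1: ✓ (rhs at j=1)
  i=2: ✓ (rhs at j=2)
  i=3: ✗ (lhs fails at k=3 before rhs at j=4)
  i=4: ✓ (rhs at j=4)
  i=5: ✗ (no rhs in [5,6])
Positions where it holds: {0, 1, 2, 4} → 4.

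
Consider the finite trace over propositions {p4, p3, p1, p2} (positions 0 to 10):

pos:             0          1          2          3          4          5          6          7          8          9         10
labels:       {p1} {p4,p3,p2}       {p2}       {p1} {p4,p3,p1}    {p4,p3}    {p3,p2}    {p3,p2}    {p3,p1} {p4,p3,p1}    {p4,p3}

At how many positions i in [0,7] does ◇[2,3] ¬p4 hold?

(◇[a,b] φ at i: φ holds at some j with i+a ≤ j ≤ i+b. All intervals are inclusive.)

6

Evaluate at each i in [0,7]:
  i=0: ✓ (witness j=2)
  i=1: ✓ (witness j=3)
  i=2: ✗ (none in [4,5])
  i=3: ✓ (witness j=6)
  i=4: ✓ (witness j=6)
  i=5: ✓ (witness j=7)
  i=6: ✓ (witness j=8)
  i=7: ✗ (none in [9,10])
Positions where it holds: {0, 1, 3, 4, 5, 6} → 6.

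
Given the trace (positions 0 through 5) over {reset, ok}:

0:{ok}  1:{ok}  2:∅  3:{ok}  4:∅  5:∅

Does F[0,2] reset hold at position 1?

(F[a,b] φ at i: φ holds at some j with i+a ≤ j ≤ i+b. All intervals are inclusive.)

Check reset at each j in [1,3]:
  j=1: false
  j=2: false
  j=3: false
No position in the window satisfies it → formula fails.

False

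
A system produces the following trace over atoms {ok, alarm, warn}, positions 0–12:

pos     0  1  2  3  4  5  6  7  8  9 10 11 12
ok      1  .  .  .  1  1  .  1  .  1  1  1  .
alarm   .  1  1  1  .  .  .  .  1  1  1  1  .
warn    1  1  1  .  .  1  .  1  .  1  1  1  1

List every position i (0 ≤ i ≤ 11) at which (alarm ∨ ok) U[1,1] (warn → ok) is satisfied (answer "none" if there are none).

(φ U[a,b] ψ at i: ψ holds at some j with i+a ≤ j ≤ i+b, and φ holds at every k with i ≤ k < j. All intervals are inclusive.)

Evaluate at each i in [0,11]:
  i=0: ✗ (no rhs in [1,1])
  i=1: ✗ (no rhs in [2,2])
  i=2: ✓ (rhs at j=3; lhs holds on [2,2])
  i=3: ✓ (rhs at j=4; lhs holds on [3,3])
  i=4: ✓ (rhs at j=5; lhs holds on [4,4])
  i=5: ✓ (rhs at j=6; lhs holds on [5,5])
  i=6: ✗ (lhs fails at k=6 before rhs at j=7)
  i=7: ✓ (rhs at j=8; lhs holds on [7,7])
  i=8: ✓ (rhs at j=9; lhs holds on [8,8])
  i=9: ✓ (rhs at j=10; lhs holds on [9,9])
  i=10: ✓ (rhs at j=11; lhs holds on [10,10])
  i=11: ✗ (no rhs in [12,12])

2, 3, 4, 5, 7, 8, 9, 10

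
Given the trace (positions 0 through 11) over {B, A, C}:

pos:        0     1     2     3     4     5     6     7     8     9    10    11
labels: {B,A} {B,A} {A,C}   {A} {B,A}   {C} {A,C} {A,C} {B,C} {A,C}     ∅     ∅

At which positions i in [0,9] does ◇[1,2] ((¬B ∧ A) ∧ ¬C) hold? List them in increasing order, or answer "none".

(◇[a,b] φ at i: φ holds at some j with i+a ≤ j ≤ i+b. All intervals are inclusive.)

1, 2

Evaluate at each i in [0,9]:
  i=0: ✗ (none in [1,2])
  i=1: ✓ (witness j=3)
  i=2: ✓ (witness j=3)
  i=3: ✗ (none in [4,5])
  i=4: ✗ (none in [5,6])
  i=5: ✗ (none in [6,7])
  i=6: ✗ (none in [7,8])
  i=7: ✗ (none in [8,9])
  i=8: ✗ (none in [9,10])
  i=9: ✗ (none in [10,11])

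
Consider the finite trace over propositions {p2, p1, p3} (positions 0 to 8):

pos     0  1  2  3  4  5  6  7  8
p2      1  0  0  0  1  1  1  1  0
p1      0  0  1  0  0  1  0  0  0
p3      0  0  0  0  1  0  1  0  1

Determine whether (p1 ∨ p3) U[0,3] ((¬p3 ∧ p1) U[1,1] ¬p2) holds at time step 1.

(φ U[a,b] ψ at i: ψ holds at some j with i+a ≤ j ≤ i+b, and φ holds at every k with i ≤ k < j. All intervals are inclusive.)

Need some j in [1,4] with ((¬p3 ∧ p1) U[1,1] ¬p2), and (p1 ∨ p3) at every k in [1,j-1].
  j=1: ((¬p3 ∧ p1) U[1,1] ¬p2) — fails.
  j=2: ((¬p3 ∧ p1) U[1,1] ¬p2) holds, but (p1 ∨ p3) fails at k=1 → not this j.
  j=3: ((¬p3 ∧ p1) U[1,1] ¬p2) — fails.
  j=4: ((¬p3 ∧ p1) U[1,1] ¬p2) — fails.
No j in the window works → until fails.

Does not hold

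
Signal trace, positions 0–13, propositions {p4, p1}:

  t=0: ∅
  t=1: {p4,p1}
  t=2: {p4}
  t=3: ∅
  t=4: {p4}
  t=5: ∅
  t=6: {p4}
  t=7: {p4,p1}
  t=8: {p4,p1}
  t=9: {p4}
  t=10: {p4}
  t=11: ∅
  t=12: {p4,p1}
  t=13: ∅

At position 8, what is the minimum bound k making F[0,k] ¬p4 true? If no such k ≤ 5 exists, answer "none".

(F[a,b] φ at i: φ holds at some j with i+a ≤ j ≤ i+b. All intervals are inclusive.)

Scan j = 8,9,… for ¬p4:
  j=8: fails
  j=9: fails
  j=10: fails
  j=11: holds
First hit at j=11, so smallest k = 11-8 = 3.

3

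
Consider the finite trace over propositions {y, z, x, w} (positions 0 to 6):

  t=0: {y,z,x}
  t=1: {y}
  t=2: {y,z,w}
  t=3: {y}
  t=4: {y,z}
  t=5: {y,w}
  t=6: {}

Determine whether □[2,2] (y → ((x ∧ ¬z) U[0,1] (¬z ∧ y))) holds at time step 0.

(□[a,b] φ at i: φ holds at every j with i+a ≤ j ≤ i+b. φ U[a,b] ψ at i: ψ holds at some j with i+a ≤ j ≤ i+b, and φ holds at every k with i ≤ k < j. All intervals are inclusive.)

No

Check (y → ((x ∧ ¬z) U[0,1] (¬z ∧ y))) at every j in [2,2]:
  j=2: antecedent true; consequent fails → ✗
Fails at j=2 → formula fails.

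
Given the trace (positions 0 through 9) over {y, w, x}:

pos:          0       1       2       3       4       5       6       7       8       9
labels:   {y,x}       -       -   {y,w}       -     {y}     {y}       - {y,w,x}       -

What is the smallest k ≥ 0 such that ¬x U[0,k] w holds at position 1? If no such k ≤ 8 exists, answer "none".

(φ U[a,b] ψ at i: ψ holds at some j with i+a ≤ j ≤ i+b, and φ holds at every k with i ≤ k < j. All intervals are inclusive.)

Need earliest j ≥ 1 with w, and ¬x at every k in [1,j-1].
  j=1: rhs fails.
  j=2: rhs fails.
  j=3: rhs holds; lhs holds on [1,2]. k = 2.

2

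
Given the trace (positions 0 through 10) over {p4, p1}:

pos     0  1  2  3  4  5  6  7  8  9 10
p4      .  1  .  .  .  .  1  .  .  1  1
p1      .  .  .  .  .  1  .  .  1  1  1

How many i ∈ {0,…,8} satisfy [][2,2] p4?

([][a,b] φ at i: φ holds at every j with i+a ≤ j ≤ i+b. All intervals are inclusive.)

Evaluate at each i in [0,8]:
  i=0: ✗ (fails at j=2)
  i=1: ✗ (fails at j=3)
  i=2: ✗ (fails at j=4)
  i=3: ✗ (fails at j=5)
  i=4: ✓ (all of [6,6])
  i=5: ✗ (fails at j=7)
  i=6: ✗ (fails at j=8)
  i=7: ✓ (all of [9,9])
  i=8: ✓ (all of [10,10])
Positions where it holds: {4, 7, 8} → 3.

3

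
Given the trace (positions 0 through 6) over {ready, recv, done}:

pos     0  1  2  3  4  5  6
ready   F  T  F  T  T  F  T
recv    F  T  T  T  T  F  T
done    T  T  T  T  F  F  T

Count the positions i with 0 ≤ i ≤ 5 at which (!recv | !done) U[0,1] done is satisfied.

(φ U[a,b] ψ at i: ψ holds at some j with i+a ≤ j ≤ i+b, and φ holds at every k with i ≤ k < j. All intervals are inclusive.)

Evaluate at each i in [0,5]:
  i=0: ✓ (rhs at j=0)
  i=1: ✓ (rhs at j=1)
  i=2: ✓ (rhs at j=2)
  i=3: ✓ (rhs at j=3)
  i=4: ✗ (no rhs in [4,5])
  i=5: ✓ (rhs at j=6; lhs holds on [5,5])
Positions where it holds: {0, 1, 2, 3, 5} → 5.

5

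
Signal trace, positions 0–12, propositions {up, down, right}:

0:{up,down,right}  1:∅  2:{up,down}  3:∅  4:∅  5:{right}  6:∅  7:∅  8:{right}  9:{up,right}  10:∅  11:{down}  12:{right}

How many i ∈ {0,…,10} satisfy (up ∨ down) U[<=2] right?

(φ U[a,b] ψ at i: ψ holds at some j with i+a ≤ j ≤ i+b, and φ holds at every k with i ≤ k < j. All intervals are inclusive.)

4

Evaluate at each i in [0,10]:
  i=0: ✓ (rhs at j=0)
  i=1: ✗ (no rhs in [1,3])
  i=2: ✗ (no rhs in [2,4])
  i=3: ✗ (lhs fails at k=3 before rhs at j=5)
  i=4: ✗ (lhs fails at k=4 before rhs at j=5)
  i=5: ✓ (rhs at j=5)
  i=6: ✗ (lhs fails at k=6 before rhs at j=8)
  i=7: ✗ (lhs fails at k=7 before rhs at j=8)
  i=8: ✓ (rhs at j=8)
  i=9: ✓ (rhs at j=9)
  i=10: ✗ (lhs fails at k=10 before rhs at j=12)
Positions where it holds: {0, 5, 8, 9} → 4.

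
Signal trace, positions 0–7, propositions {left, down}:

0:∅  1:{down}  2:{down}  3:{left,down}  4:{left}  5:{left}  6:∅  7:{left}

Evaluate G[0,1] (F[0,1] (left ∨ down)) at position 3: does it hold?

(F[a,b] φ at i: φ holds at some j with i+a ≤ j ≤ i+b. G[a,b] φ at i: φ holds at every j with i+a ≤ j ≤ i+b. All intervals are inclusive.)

Holds

Check F[0,1] (left ∨ down) at every j in [3,4]:
  j=3: holds (witness at 3)
  j=4: holds (witness at 4)
All positions satisfy it → formula holds.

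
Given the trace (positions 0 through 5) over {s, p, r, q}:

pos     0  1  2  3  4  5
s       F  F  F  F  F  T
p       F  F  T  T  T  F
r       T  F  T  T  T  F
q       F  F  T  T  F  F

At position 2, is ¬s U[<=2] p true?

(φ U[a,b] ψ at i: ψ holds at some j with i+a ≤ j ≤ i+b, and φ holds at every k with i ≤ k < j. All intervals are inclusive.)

True

Need some j in [2,4] with p, and ¬s at every k in [2,j-1].
  j=2: p holds; no prefix to check → satisfied.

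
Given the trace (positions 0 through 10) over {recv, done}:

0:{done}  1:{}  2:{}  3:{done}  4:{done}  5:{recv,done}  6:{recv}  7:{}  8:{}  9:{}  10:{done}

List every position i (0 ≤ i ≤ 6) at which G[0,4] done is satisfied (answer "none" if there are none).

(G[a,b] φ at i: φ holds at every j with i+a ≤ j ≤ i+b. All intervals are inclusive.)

Evaluate at each i in [0,6]:
  i=0: ✗ (fails at j=1)
  i=1: ✗ (fails at j=1)
  i=2: ✗ (fails at j=2)
  i=3: ✗ (fails at j=6)
  i=4: ✗ (fails at j=6)
  i=5: ✗ (fails at j=6)
  i=6: ✗ (fails at j=6)

none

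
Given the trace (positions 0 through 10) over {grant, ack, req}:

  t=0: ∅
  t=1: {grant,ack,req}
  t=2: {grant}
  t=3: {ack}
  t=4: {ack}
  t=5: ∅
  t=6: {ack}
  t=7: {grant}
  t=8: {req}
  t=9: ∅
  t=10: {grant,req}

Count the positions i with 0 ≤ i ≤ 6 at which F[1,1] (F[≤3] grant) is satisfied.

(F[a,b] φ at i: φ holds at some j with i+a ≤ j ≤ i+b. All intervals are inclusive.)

Evaluate at each i in [0,6]:
  i=0: ✓ (witness j=1)
  i=1: ✓ (witness j=2)
  i=2: ✗ (none in [3,3])
  i=3: ✓ (witness j=4)
  i=4: ✓ (witness j=5)
  i=5: ✓ (witness j=6)
  i=6: ✓ (witness j=7)
Positions where it holds: {0, 1, 3, 4, 5, 6} → 6.

6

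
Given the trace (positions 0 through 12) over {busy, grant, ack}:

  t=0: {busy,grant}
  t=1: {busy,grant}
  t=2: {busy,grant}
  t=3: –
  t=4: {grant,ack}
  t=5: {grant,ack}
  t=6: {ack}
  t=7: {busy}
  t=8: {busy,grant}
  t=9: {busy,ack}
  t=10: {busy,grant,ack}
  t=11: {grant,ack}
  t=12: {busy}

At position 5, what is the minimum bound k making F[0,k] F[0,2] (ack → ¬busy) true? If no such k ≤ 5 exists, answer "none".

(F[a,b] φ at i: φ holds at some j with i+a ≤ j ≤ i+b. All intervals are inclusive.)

Scan j = 5,6,… for F[0,2] (ack → ¬busy):
  j=5: holds
First hit at j=5, so smallest k = 5-5 = 0.

0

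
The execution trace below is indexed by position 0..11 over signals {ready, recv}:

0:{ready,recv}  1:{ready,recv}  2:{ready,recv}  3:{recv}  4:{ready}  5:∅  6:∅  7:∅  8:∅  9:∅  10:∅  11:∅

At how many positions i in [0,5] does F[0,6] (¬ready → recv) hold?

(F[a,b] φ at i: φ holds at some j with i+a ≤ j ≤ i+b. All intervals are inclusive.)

Evaluate at each i in [0,5]:
  i=0: ✓ (witness j=0)
  i=1: ✓ (witness j=1)
  i=2: ✓ (witness j=2)
  i=3: ✓ (witness j=3)
  i=4: ✓ (witness j=4)
  i=5: ✗ (none in [5,11])
Positions where it holds: {0, 1, 2, 3, 4} → 5.

5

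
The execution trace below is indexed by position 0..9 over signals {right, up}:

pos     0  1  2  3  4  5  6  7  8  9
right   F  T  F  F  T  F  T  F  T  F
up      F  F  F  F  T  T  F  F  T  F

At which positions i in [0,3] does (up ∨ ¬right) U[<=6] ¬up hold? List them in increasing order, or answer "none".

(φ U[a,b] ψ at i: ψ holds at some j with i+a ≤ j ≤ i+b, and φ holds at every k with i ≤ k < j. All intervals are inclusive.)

Evaluate at each i in [0,3]:
  i=0: ✓ (rhs at j=0)
  i=1: ✓ (rhs at j=1)
  i=2: ✓ (rhs at j=2)
  i=3: ✓ (rhs at j=3)

0, 1, 2, 3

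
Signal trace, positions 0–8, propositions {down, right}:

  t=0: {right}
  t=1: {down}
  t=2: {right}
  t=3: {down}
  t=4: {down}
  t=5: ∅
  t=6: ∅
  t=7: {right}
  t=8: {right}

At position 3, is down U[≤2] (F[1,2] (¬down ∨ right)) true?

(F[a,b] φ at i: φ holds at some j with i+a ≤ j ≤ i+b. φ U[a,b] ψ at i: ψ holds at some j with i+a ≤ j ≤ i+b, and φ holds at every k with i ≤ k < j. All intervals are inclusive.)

Yes

Need some j in [3,5] with F[1,2] (¬down ∨ right), and down at every k in [3,j-1].
  j=3: F[1,2] (¬down ∨ right) holds; no prefix to check → satisfied.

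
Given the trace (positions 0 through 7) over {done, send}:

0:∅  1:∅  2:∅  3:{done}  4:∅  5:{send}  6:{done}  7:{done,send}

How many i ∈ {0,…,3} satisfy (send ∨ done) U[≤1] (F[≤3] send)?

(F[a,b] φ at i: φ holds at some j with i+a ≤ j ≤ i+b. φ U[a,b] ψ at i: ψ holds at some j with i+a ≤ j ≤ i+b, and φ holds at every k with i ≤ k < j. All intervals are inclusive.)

2

Evaluate at each i in [0,3]:
  i=0: ✗ (no rhs in [0,1])
  i=1: ✗ (lhs fails at k=1 before rhs at j=2)
  i=2: ✓ (rhs at j=2)
  i=3: ✓ (rhs at j=3)
Positions where it holds: {2, 3} → 2.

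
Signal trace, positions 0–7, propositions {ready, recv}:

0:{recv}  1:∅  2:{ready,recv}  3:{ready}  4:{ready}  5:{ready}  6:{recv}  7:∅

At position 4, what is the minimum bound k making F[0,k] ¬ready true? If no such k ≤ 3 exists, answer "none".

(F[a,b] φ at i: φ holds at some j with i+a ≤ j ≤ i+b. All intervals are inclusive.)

2

Scan j = 4,5,… for ¬ready:
  j=4: fails
  j=5: fails
  j=6: holds
First hit at j=6, so smallest k = 6-4 = 2.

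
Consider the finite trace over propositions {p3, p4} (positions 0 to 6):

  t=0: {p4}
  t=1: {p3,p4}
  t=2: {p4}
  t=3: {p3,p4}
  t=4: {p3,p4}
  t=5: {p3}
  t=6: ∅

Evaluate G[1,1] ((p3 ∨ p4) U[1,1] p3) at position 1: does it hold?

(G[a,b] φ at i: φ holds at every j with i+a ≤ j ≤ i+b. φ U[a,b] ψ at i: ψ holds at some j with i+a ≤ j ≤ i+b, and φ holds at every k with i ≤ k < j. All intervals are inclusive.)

Check ((p3 ∨ p4) U[1,1] p3) at every j in [2,2]:
  j=2: holds
All positions satisfy it → formula holds.

Holds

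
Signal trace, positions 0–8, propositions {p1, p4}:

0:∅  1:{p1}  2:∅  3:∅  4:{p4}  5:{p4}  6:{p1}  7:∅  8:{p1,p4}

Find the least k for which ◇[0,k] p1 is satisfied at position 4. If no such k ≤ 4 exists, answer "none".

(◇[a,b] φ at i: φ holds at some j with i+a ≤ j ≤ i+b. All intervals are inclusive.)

Scan j = 4,5,… for p1:
  j=4: fails
  j=5: fails
  j=6: holds
First hit at j=6, so smallest k = 6-4 = 2.

2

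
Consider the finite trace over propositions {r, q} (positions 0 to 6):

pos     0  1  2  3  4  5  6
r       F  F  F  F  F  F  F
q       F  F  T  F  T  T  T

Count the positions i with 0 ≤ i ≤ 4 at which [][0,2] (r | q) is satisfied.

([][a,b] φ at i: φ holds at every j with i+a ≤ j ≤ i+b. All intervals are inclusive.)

Evaluate at each i in [0,4]:
  i=0: ✗ (fails at j=0)
  i=1: ✗ (fails at j=1)
  i=2: ✗ (fails at j=3)
  i=3: ✗ (fails at j=3)
  i=4: ✓ (all of [4,6])
Positions where it holds: {4} → 1.

1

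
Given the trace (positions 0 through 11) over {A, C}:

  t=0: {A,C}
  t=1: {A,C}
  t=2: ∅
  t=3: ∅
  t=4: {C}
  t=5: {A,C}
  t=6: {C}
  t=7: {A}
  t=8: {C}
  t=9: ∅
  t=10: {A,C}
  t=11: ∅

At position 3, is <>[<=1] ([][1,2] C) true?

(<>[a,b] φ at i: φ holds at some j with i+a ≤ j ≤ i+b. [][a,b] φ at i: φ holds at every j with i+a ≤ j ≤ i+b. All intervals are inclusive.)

Check [][1,2] C at each j in [3,4]:
  j=3: holds on [4,5]
  j=4: holds on [5,6]
Found at j=3 → formula holds.

Holds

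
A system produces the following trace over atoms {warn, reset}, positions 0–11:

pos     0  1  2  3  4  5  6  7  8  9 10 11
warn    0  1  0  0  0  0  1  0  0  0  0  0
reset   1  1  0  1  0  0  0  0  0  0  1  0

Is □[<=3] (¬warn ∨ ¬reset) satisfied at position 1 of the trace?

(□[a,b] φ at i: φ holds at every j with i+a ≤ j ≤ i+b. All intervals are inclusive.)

Check (¬warn ∨ ¬reset) at every j in [1,4]:
  j=1: false
  j=2: true
  j=3: true
  j=4: true
Fails at j=1 → formula fails.

False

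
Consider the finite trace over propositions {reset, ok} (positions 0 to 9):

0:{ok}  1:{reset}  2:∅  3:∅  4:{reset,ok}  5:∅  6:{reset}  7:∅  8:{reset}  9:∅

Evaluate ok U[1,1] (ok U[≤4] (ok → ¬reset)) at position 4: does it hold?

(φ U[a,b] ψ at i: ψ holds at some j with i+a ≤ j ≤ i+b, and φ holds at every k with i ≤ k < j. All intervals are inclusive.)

True

Need some j in [5,5] with (ok U[≤4] (ok → ¬reset)), and ok at every k in [4,j-1].
  j=5: (ok U[≤4] (ok → ¬reset)) holds; ok holds at every k in [4,4] → satisfied.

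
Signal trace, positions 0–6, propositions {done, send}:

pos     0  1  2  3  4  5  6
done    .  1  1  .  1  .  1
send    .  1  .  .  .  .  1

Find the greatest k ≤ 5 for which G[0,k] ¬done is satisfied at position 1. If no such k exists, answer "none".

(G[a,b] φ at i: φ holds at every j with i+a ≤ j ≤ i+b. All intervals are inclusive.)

¬done must hold from j=1 onward; find where it first fails.
  j=1: fails → no k works.

none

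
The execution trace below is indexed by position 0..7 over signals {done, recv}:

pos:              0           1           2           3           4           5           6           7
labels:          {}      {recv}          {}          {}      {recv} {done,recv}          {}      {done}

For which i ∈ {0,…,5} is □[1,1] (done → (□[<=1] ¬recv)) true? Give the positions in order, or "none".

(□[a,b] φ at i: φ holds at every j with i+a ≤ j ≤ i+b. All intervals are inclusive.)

0, 1, 2, 3, 5

Evaluate at each i in [0,5]:
  i=0: ✓ (all of [1,1])
  i=1: ✓ (all of [2,2])
  i=2: ✓ (all of [3,3])
  i=3: ✓ (all of [4,4])
  i=4: ✗ (fails at j=5)
  i=5: ✓ (all of [6,6])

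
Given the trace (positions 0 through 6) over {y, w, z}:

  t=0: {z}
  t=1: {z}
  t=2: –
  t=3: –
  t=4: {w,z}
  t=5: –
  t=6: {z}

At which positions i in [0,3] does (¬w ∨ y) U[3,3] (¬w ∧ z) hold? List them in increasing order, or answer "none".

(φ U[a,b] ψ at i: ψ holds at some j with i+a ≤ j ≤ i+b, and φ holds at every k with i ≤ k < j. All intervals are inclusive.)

Evaluate at each i in [0,3]:
  i=0: ✗ (no rhs in [3,3])
  i=1: ✗ (no rhs in [4,4])
  i=2: ✗ (no rhs in [5,5])
  i=3: ✗ (lhs fails at k=4 before rhs at j=6)

none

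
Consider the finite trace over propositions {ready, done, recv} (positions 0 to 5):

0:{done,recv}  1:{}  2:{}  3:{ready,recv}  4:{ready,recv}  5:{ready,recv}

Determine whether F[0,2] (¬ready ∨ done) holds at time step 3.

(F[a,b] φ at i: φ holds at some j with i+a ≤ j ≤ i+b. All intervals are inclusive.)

Check (¬ready ∨ done) at each j in [3,5]:
  j=3: false
  j=4: false
  j=5: false
No position in the window satisfies it → formula fails.

False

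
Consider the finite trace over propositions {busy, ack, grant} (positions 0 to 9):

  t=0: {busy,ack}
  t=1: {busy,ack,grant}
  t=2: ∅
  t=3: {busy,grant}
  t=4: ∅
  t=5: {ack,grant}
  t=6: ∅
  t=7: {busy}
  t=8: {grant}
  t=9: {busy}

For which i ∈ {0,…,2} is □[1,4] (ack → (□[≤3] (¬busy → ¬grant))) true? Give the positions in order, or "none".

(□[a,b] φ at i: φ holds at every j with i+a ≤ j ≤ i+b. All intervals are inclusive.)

0

Evaluate at each i in [0,2]:
  i=0: ✓ (all of [1,4])
  i=1: ✗ (fails at j=5)
  i=2: ✗ (fails at j=5)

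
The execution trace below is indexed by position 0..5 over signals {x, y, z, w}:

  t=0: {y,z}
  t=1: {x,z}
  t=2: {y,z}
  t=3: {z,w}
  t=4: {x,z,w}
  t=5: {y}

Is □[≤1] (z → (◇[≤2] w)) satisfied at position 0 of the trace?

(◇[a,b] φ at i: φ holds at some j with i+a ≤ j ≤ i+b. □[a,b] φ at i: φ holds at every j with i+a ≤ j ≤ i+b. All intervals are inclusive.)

False

Check (z → (◇[≤2] w)) at every j in [0,1]:
  j=0: antecedent true; consequent fails (none in [0,2]) → ✗
  j=1: antecedent true; consequent holds (witness at 3) → ✓
Fails at j=0 → formula fails.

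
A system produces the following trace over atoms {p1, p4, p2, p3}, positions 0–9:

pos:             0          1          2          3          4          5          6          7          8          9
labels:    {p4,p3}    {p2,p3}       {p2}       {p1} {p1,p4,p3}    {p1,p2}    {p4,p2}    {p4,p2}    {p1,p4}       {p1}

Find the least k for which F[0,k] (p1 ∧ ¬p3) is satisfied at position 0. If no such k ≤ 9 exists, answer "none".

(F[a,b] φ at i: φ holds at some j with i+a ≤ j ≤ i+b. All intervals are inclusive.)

3

Scan j = 0,1,… for (p1 ∧ ¬p3):
  j=0: fails
  j=1: fails
  j=2: fails
  j=3: holds
First hit at j=3, so smallest k = 3-0 = 3.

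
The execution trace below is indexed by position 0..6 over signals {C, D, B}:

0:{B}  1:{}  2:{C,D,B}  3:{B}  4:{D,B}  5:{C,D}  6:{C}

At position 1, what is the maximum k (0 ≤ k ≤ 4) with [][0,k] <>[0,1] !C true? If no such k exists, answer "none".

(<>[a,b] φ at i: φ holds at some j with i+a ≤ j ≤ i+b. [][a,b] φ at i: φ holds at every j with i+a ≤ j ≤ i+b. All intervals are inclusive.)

<>[0,1] !C must hold from j=1 onward; find where it first fails.
  j=1: holds
  j=2: holds
  j=3: holds
  j=4: holds
  j=5: fails
Holds on [1,4], so largest k = 3.

3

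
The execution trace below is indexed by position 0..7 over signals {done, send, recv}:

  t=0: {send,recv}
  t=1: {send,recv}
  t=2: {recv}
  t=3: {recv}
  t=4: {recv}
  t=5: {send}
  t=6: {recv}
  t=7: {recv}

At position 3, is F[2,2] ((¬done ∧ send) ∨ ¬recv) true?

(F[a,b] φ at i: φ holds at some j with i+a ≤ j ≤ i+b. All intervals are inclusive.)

Holds

Check ((¬done ∧ send) ∨ ¬recv) at each j in [5,5]:
  j=5: true
Found at j=5 → formula holds.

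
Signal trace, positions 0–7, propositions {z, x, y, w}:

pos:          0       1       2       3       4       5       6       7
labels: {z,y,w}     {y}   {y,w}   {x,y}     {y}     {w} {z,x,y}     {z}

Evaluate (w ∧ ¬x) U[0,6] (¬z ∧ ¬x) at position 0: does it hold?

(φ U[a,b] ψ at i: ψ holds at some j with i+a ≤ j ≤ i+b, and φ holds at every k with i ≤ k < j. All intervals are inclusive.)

Need some j in [0,6] with (¬z ∧ ¬x), and (w ∧ ¬x) at every k in [0,j-1].
  j=0: (¬z ∧ ¬x) false.
  j=1: (¬z ∧ ¬x) holds; (w ∧ ¬x) holds at every k in [0,0] → satisfied.

Yes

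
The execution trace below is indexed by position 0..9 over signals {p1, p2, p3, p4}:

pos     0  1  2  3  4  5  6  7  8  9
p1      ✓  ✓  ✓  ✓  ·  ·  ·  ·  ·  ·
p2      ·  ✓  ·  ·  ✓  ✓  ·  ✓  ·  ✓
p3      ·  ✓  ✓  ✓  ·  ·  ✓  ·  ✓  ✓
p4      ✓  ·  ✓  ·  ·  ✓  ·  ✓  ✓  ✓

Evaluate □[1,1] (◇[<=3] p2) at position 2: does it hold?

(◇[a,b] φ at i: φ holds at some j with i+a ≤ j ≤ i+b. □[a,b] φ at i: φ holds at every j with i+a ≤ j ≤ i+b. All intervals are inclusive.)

Check ◇[<=3] p2 at every j in [3,3]:
  j=3: holds (witness at 4)
All positions satisfy it → formula holds.

Yes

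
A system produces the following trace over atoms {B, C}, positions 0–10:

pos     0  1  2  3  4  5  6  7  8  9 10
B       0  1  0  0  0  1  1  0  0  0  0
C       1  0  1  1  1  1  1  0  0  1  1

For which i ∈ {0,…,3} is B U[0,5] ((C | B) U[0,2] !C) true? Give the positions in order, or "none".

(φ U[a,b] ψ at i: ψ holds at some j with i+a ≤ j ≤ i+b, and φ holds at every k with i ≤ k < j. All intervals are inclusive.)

Evaluate at each i in [0,3]:
  i=0: ✓ (rhs at j=0)
  i=1: ✓ (rhs at j=1)
  i=2: ✗ (lhs fails at k=2 before rhs at j=5)
  i=3: ✗ (lhs fails at k=3 before rhs at j=5)

0, 1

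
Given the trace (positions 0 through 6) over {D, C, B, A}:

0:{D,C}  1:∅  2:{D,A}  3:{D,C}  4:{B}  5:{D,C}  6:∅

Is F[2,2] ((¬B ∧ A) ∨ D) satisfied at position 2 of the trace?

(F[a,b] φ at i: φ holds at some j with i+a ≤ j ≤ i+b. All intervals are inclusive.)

Check ((¬B ∧ A) ∨ D) at each j in [4,4]:
  j=4: false
No position in the window satisfies it → formula fails.

No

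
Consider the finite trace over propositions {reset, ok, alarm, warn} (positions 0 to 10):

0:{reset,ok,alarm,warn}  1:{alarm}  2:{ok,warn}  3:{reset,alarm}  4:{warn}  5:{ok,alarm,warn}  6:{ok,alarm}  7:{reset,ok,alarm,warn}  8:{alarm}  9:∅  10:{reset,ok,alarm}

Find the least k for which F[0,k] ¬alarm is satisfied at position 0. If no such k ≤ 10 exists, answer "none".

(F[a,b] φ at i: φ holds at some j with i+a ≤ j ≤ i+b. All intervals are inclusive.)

Scan j = 0,1,… for ¬alarm:
  j=0: fails
  j=1: fails
  j=2: holds
First hit at j=2, so smallest k = 2-0 = 2.

2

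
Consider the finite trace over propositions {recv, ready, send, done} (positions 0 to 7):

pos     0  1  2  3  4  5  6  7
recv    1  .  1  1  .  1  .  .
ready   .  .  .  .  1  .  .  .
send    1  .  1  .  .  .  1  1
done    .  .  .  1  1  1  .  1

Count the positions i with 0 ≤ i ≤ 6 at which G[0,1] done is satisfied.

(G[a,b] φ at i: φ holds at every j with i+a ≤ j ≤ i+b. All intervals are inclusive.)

Evaluate at each i in [0,6]:
  i=0: ✗ (fails at j=0)
  i=1: ✗ (fails at j=1)
  i=2: ✗ (fails at j=2)
  i=3: ✓ (all of [3,4])
  i=4: ✓ (all of [4,5])
  i=5: ✗ (fails at j=6)
  i=6: ✗ (fails at j=6)
Positions where it holds: {3, 4} → 2.

2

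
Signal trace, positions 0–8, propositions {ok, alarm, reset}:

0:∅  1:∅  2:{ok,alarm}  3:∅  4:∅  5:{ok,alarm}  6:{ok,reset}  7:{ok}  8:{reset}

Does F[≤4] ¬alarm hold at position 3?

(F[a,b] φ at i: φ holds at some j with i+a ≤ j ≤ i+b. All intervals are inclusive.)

Check ¬alarm at each j in [3,7]:
  j=3: true
  j=4: true
  j=5: false
  j=6: true
  j=7: true
Found at j=3 → formula holds.

Yes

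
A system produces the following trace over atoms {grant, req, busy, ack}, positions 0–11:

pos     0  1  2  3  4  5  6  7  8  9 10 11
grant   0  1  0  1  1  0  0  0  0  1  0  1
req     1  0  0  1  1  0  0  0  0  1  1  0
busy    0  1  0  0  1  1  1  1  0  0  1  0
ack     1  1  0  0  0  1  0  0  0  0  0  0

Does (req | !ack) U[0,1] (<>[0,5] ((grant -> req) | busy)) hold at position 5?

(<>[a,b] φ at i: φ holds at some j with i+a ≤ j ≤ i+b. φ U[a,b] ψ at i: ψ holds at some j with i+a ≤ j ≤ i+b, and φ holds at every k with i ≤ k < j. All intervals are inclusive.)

Yes

Need some j in [5,6] with <>[0,5] ((grant -> req) | busy), and (req | !ack) at every k in [5,j-1].
  j=5: <>[0,5] ((grant -> req) | busy) holds; no prefix to check → satisfied.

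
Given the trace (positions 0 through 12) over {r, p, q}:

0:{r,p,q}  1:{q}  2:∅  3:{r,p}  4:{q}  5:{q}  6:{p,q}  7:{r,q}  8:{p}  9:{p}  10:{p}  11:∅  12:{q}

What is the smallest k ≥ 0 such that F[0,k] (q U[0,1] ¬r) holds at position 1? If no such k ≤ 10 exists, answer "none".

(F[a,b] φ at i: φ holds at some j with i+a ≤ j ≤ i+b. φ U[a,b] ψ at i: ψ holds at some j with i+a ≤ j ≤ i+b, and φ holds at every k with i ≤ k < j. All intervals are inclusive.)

Scan j = 1,2,… for (q U[0,1] ¬r):
  j=1: holds
First hit at j=1, so smallest k = 1-1 = 0.

0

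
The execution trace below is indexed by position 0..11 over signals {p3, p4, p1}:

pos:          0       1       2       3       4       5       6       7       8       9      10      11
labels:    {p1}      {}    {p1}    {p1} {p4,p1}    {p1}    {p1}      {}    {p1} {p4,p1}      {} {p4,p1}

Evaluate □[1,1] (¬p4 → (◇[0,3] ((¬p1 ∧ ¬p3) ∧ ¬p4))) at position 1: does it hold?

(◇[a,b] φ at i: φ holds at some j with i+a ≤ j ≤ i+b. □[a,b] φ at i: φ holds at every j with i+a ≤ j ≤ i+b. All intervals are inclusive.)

Check (¬p4 → (◇[0,3] ((¬p1 ∧ ¬p3) ∧ ¬p4))) at every j in [2,2]:
  j=2: antecedent true; consequent fails (none in [2,5]) → ✗
Fails at j=2 → formula fails.

False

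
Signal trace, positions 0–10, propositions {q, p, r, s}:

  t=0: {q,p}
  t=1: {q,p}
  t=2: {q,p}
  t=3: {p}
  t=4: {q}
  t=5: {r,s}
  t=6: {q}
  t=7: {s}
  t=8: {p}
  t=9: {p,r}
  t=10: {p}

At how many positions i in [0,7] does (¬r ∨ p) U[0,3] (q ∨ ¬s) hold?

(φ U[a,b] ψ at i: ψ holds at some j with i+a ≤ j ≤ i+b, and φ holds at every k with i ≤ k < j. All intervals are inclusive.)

Evaluate at each i in [0,7]:
  i=0: ✓ (rhs at j=0)
  i=1: ✓ (rhs at j=1)
  i=2: ✓ (rhs at j=2)
  i=3: ✓ (rhs at j=3)
  i=4: ✓ (rhs at j=4)
  i=5: ✗ (lhs fails at k=5 before rhs at j=6)
  i=6: ✓ (rhs at j=6)
  i=7: ✓ (rhs at j=8; lhs holds on [7,7])
Positions where it holds: {0, 1, 2, 3, 4, 6, 7} → 7.

7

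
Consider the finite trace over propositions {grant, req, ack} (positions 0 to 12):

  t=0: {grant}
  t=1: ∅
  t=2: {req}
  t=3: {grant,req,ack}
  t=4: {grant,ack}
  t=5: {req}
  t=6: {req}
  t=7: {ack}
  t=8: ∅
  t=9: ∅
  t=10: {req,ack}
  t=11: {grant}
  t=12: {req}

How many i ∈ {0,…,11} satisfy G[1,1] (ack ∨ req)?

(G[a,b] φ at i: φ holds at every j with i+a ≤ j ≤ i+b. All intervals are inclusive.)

8

Evaluate at each i in [0,11]:
  i=0: ✗ (fails at j=1)
  i=1: ✓ (all of [2,2])
  i=2: ✓ (all of [3,3])
  i=3: ✓ (all of [4,4])
  i=4: ✓ (all of [5,5])
  i=5: ✓ (all of [6,6])
  i=6: ✓ (all of [7,7])
  i=7: ✗ (fails at j=8)
  i=8: ✗ (fails at j=9)
  i=9: ✓ (all of [10,10])
  i=10: ✗ (fails at j=11)
  i=11: ✓ (all of [12,12])
Positions where it holds: {1, 2, 3, 4, 5, 6, 9, 11} → 8.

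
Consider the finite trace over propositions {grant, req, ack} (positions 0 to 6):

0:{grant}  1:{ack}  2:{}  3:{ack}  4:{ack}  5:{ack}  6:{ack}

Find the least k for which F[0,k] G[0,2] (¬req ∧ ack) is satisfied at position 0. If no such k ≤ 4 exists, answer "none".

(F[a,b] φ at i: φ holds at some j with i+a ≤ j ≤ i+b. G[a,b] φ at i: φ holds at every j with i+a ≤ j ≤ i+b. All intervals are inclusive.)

3

Scan j = 0,1,… for G[0,2] (¬req ∧ ack):
  j=0: fails
  j=1: fails
  j=2: fails
  j=3: holds
First hit at j=3, so smallest k = 3-0 = 3.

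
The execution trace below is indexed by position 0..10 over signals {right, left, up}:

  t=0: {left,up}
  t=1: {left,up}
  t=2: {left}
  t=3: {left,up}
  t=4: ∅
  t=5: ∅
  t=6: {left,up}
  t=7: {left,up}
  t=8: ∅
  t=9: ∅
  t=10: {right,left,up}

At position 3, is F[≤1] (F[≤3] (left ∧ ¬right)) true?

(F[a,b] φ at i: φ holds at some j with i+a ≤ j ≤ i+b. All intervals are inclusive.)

Check F[≤3] (left ∧ ¬right) at each j in [3,4]:
  j=3: holds (witness at 3)
  j=4: holds (witness at 6)
Found at j=3 → formula holds.

Holds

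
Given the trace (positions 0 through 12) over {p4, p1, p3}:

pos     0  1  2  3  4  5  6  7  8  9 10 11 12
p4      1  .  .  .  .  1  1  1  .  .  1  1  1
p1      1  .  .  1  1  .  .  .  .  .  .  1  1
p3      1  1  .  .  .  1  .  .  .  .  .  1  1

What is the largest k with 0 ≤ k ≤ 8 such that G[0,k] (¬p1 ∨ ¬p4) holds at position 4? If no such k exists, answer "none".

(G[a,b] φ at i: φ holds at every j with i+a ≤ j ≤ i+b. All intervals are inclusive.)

(¬p1 ∨ ¬p4) must hold from j=4 onward; find where it first fails.
  j=4: holds
  j=5: holds
  j=6: holds
  j=7: holds
  j=8: holds
  j=9: holds
  j=10: holds
  j=11: fails
Holds on [4,10], so largest k = 6.

6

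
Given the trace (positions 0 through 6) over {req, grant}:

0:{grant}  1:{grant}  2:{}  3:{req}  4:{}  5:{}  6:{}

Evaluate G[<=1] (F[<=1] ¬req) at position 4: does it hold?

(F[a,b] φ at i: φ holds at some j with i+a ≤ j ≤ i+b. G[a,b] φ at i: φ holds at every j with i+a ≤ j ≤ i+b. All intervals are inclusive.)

Check F[<=1] ¬req at every j in [4,5]:
  j=4: holds (witness at 4)
  j=5: holds (witness at 5)
All positions satisfy it → formula holds.

Holds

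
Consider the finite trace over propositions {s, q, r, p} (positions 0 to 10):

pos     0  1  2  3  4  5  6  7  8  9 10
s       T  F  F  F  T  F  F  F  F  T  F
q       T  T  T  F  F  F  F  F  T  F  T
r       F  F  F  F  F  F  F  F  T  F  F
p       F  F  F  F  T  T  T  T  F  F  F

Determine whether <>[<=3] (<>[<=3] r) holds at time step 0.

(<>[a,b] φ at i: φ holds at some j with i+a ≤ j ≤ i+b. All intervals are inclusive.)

False

Check <>[<=3] r at each j in [0,3]:
  j=0: fails (none in [0,3])
  j=1: fails (none in [1,4])
  j=2: fails (none in [2,5])
  j=3: fails (none in [3,6])
No position in the window satisfies it → formula fails.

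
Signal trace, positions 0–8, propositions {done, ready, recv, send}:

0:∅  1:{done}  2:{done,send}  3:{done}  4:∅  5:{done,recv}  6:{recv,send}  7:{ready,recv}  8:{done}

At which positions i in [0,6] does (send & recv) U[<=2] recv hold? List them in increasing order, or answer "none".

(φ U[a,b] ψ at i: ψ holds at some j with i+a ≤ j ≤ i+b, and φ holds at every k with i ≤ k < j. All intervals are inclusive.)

Evaluate at each i in [0,6]:
  i=0: ✗ (no rhs in [0,2])
  i=1: ✗ (no rhs in [1,3])
  i=2: ✗ (no rhs in [2,4])
  i=3: ✗ (lhs fails at k=3 before rhs at j=5)
  i=4: ✗ (lhs fails at k=4 before rhs at j=5)
  i=5: ✓ (rhs at j=5)
  i=6: ✓ (rhs at j=6)

5, 6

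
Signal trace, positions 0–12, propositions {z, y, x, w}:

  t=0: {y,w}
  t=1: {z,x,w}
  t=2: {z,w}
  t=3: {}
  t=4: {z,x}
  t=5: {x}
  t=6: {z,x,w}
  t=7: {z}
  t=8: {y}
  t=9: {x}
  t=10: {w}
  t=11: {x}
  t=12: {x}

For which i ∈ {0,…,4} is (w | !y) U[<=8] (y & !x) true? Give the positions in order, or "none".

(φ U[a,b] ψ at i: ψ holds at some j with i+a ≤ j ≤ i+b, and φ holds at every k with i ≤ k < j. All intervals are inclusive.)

Evaluate at each i in [0,4]:
  i=0: ✓ (rhs at j=0)
  i=1: ✓ (rhs at j=8; lhs holds on [1,7])
  i=2: ✓ (rhs at j=8; lhs holds on [2,7])
  i=3: ✓ (rhs at j=8; lhs holds on [3,7])
  i=4: ✓ (rhs at j=8; lhs holds on [4,7])

0, 1, 2, 3, 4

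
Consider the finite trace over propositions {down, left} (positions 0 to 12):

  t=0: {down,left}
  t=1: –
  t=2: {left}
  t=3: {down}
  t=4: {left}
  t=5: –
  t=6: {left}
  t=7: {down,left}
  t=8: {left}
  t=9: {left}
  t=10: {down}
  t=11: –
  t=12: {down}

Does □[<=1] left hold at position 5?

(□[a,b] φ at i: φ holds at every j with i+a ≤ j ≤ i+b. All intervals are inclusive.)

False

Check left at every j in [5,6]:
  j=5: false
  j=6: true
Fails at j=5 → formula fails.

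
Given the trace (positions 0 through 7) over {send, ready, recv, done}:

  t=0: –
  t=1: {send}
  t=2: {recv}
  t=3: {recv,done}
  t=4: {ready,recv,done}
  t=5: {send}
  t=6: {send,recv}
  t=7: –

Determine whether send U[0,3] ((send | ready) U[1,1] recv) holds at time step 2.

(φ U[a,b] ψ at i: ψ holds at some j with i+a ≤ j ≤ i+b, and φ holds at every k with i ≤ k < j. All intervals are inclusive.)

Need some j in [2,5] with ((send | ready) U[1,1] recv), and send at every k in [2,j-1].
  j=2: ((send | ready) U[1,1] recv) — fails.
  j=3: ((send | ready) U[1,1] recv) — fails.
  j=4: ((send | ready) U[1,1] recv) — fails.
  j=5: ((send | ready) U[1,1] recv) holds, but send fails at k=2 → not this j.
No j in the window works → until fails.

Does not hold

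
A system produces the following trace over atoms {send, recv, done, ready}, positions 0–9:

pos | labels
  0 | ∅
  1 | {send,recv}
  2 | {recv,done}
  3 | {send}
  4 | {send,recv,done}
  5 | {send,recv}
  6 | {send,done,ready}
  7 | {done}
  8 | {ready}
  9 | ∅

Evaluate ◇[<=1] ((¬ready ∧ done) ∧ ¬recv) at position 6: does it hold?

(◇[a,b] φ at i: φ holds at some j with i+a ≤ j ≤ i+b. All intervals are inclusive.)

Check ((¬ready ∧ done) ∧ ¬recv) at each j in [6,7]:
  j=6: false
  j=7: true
Found at j=7 → formula holds.

Yes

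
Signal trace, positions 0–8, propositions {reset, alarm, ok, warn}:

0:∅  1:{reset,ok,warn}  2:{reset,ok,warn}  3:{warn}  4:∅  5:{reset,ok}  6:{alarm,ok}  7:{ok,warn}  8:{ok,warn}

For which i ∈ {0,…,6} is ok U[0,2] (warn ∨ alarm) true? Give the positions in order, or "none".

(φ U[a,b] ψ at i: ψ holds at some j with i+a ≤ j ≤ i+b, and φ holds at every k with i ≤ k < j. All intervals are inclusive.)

Evaluate at each i in [0,6]:
  i=0: ✗ (lhs fails at k=0 before rhs at j=1)
  i=1: ✓ (rhs at j=1)
  i=2: ✓ (rhs at j=2)
  i=3: ✓ (rhs at j=3)
  i=4: ✗ (lhs fails at k=4 before rhs at j=6)
  i=5: ✓ (rhs at j=6; lhs holds on [5,5])
  i=6: ✓ (rhs at j=6)

1, 2, 3, 5, 6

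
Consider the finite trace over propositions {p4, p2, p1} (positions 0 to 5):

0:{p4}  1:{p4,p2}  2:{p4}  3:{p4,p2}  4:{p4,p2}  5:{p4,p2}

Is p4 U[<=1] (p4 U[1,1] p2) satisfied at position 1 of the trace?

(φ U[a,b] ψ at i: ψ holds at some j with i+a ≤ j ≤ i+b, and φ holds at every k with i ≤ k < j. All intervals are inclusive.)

True

Need some j in [1,2] with (p4 U[1,1] p2), and p4 at every k in [1,j-1].
  j=1: (p4 U[1,1] p2) — fails.
  j=2: (p4 U[1,1] p2) holds; p4 holds at every k in [1,1] → satisfied.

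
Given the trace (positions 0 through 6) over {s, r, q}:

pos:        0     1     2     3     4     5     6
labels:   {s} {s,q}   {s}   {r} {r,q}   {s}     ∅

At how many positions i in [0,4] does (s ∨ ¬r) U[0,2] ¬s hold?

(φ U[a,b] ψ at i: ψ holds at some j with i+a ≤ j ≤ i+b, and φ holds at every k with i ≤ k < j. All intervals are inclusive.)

Evaluate at each i in [0,4]:
  i=0: ✗ (no rhs in [0,2])
  i=1: ✓ (rhs at j=3; lhs holds on [1,2])
  i=2: ✓ (rhs at j=3; lhs holds on [2,2])
  i=3: ✓ (rhs at j=3)
  i=4: ✓ (rhs at j=4)
Positions where it holds: {1, 2, 3, 4} → 4.

4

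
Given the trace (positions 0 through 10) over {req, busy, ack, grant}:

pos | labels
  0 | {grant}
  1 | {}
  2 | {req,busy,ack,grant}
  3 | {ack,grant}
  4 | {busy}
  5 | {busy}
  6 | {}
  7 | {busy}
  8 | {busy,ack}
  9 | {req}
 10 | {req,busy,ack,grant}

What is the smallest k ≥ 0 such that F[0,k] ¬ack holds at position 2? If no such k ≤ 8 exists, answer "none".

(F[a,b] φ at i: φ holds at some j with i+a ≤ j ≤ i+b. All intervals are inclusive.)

2

Scan j = 2,3,… for ¬ack:
  j=2: fails
  j=3: fails
  j=4: holds
First hit at j=4, so smallest k = 4-2 = 2.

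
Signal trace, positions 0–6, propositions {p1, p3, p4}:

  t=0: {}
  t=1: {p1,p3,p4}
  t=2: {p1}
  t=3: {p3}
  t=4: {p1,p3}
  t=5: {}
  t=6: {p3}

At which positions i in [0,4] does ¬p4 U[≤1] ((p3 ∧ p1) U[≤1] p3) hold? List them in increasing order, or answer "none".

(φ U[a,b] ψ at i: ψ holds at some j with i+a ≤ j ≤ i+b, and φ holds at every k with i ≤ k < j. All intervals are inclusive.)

Evaluate at each i in [0,4]:
  i=0: ✓ (rhs at j=1; lhs holds on [0,0])
  i=1: ✓ (rhs at j=1)
  i=2: ✓ (rhs at j=3; lhs holds on [2,2])
  i=3: ✓ (rhs at j=3)
  i=4: ✓ (rhs at j=4)

0, 1, 2, 3, 4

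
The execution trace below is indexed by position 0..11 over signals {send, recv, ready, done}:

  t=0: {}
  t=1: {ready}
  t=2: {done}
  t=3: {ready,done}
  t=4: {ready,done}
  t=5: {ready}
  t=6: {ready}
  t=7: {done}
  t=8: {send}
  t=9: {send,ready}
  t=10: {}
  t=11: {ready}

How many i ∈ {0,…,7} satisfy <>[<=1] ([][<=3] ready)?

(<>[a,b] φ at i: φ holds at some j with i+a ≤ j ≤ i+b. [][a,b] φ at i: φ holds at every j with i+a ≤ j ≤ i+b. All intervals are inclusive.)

Evaluate at each i in [0,7]:
  i=0: ✗ (none in [0,1])
  i=1: ✗ (none in [1,2])
  i=2: ✓ (witness j=3)
  i=3: ✓ (witness j=3)
  i=4: ✗ (none in [4,5])
  i=5: ✗ (none in [5,6])
  i=6: ✗ (none in [6,7])
  i=7: ✗ (none in [7,8])
Positions where it holds: {2, 3} → 2.

2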